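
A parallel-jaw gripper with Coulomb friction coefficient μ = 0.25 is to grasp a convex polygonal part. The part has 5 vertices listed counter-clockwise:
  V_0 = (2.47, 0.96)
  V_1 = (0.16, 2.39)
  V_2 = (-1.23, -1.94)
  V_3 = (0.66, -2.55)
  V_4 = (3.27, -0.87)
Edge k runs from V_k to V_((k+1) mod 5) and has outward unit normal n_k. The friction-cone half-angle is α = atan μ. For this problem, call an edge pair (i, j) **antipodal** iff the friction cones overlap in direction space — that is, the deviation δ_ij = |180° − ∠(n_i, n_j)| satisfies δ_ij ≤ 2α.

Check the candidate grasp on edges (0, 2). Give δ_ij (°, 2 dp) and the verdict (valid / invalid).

α = atan 0.25 = 14.04°;  2α = 28.07°
edge 0: e_0 = (-2.31, +1.43);  n_0 = (+0.5264, +0.8503)
edge 2: e_2 = (+1.89, -0.61);  n_2 = (-0.3071, -0.9517)
∠(n_0, n_2) = 166.13°
δ = |180° − 166.13°| = 13.87°
13.87° ≤ 2α = 28.07°  →  valid

δ = 13.87°, valid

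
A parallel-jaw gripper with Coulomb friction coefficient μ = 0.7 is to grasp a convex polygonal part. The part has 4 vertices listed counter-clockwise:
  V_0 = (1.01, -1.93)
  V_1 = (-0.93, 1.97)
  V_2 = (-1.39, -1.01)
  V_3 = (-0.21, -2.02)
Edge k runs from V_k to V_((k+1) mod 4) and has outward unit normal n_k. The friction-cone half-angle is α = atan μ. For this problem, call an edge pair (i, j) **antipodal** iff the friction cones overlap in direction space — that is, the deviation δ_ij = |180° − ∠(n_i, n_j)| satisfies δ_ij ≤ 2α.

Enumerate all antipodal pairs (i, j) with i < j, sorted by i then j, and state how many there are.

count = 3; pairs: (0,1), (0,2), (0,3)

α = atan 0.7 = 34.99°;  2α = 69.98°
n_0 = (+0.8953, +0.4454)
n_1 = (-0.9883, +0.1526)
n_2 = (-0.6503, -0.7597)
n_3 = (+0.0736, -0.9973)
  (0,1): δ = 35.22°  ✓
  (0,2): δ = 22.99°  ✓
  (0,3): δ = 67.77°  ✓
  (1,2): δ = 121.79°  ·
  (1,3): δ = 77.01°  ·
  (2,3): δ = 135.22°  ·
antipodal pairs: 3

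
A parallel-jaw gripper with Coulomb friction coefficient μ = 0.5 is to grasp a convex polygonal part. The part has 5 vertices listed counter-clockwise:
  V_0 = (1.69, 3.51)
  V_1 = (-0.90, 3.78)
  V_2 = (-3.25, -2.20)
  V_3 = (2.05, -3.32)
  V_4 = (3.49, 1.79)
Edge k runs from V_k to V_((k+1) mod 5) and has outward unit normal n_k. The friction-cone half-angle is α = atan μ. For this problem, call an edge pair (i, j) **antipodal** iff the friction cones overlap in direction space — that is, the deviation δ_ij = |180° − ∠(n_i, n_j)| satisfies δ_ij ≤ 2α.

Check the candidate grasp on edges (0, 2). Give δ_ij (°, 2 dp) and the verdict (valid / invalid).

α = atan 0.5 = 26.57°;  2α = 53.13°
edge 0: e_0 = (-2.59, +0.27);  n_0 = (+0.1037, +0.9946)
edge 2: e_2 = (+5.30, -1.12);  n_2 = (-0.2068, -0.9784)
∠(n_0, n_2) = 174.02°
δ = |180° − 174.02°| = 5.98°
5.98° ≤ 2α = 53.13°  →  valid

δ = 5.98°, valid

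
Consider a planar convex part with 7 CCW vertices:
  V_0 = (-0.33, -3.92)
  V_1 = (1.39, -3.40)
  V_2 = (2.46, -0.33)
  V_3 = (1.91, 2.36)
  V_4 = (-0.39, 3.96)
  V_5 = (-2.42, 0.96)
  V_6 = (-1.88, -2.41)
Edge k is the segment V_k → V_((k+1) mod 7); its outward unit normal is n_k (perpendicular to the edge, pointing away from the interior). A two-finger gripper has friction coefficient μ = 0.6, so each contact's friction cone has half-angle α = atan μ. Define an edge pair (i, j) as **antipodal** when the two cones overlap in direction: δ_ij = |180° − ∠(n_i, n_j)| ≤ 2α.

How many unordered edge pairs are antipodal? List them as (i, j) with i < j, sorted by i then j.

α = atan 0.6 = 30.96°;  2α = 61.93°
n_0 = (+0.2894, -0.9572)
n_1 = (+0.9443, -0.3291)
n_2 = (+0.9797, +0.2003)
n_3 = (+0.5711, +0.8209)
n_4 = (-0.8282, +0.5604)
n_5 = (-0.9874, -0.1582)
n_6 = (-0.6978, -0.7163)
  (0,1): δ = 126.04°  ·
  (0,2): δ = 95.27°  ·
  (0,3): δ = 51.65°  ✓
  (0,4): δ = 39.09°  ✓
  (0,5): δ = 82.28°  ·
  (0,6): δ = 118.93°  ·
  (1,2): δ = 149.23°  ·
  (1,3): δ = 105.61°  ·
  (1,4): δ = 14.87°  ✓
  (1,5): δ = 28.32°  ✓
  (1,6): δ = 64.96°  ·
  (2,3): δ = 136.38°  ·
  (2,4): δ = 45.64°  ✓
  (2,5): δ = 2.45°  ✓
  (2,6): δ = 34.19°  ✓
  (3,4): δ = 89.26°  ·
  (3,5): δ = 46.07°  ✓
  (3,6): δ = 9.43°  ✓
  (4,5): δ = 136.81°  ·
  (4,6): δ = 100.17°  ·
  (5,6): δ = 143.35°  ·
antipodal pairs: 9

count = 9; pairs: (0,3), (0,4), (1,4), (1,5), (2,4), (2,5), (2,6), (3,5), (3,6)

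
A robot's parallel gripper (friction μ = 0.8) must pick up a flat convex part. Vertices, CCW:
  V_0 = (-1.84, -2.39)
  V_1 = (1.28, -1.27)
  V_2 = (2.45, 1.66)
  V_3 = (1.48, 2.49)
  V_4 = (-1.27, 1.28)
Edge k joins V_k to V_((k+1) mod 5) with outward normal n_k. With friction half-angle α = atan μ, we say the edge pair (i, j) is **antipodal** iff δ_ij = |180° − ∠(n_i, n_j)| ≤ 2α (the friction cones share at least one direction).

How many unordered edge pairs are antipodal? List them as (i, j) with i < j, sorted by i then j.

count = 6; pairs: (0,2), (0,3), (0,4), (1,3), (1,4), (2,4)

α = atan 0.8 = 38.66°;  2α = 77.32°
n_0 = (+0.3379, -0.9412)
n_1 = (+0.9287, -0.3708)
n_2 = (+0.6501, +0.7598)
n_3 = (-0.4027, +0.9153)
n_4 = (-0.9882, +0.1535)
  (0,1): δ = 131.51°  ·
  (0,2): δ = 60.30°  ✓
  (0,3): δ = 4.00°  ✓
  (0,4): δ = 61.42°  ✓
  (1,2): δ = 108.78°  ·
  (1,3): δ = 44.48°  ✓
  (1,4): δ = 12.94°  ✓
  (2,3): δ = 115.70°  ·
  (2,4): δ = 58.28°  ✓
  (3,4): δ = 122.58°  ·
antipodal pairs: 6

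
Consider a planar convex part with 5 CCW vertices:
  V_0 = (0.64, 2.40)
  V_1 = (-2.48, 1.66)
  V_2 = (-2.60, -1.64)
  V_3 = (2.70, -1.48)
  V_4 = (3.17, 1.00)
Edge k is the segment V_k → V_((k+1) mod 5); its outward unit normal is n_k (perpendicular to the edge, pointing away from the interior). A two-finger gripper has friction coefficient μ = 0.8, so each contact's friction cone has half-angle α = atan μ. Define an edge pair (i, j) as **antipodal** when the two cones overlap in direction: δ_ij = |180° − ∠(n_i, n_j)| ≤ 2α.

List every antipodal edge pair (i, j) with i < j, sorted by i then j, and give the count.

count = 5; pairs: (0,2), (0,3), (1,3), (1,4), (2,4)

α = atan 0.8 = 38.66°;  2α = 77.32°
n_0 = (-0.2308, +0.9730)
n_1 = (-0.9993, +0.0363)
n_2 = (+0.0302, -0.9995)
n_3 = (+0.9825, -0.1862)
n_4 = (+0.4842, +0.8750)
  (0,1): δ = 105.43°  ·
  (0,2): δ = 11.61°  ✓
  (0,3): δ = 65.93°  ✓
  (0,4): δ = 137.70°  ·
  (1,2): δ = 86.19°  ·
  (1,3): δ = 8.65°  ✓
  (1,4): δ = 63.12°  ✓
  (2,3): δ = 102.46°  ·
  (2,4): δ = 30.69°  ✓
  (3,4): δ = 108.23°  ·
antipodal pairs: 5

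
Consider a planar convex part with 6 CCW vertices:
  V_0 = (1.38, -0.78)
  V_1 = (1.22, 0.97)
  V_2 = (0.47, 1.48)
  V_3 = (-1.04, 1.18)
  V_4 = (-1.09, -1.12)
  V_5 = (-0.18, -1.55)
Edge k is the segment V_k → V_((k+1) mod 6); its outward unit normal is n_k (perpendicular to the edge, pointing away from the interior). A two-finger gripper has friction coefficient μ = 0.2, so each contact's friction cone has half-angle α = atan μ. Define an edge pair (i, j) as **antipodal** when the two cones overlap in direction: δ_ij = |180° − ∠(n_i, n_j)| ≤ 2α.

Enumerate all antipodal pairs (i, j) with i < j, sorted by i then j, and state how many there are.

count = 3; pairs: (0,3), (1,4), (2,5)

α = atan 0.2 = 11.31°;  2α = 22.62°
n_0 = (+0.9958, +0.0910)
n_1 = (+0.5623, +0.8269)
n_2 = (-0.1949, +0.9808)
n_3 = (-0.9998, +0.0217)
n_4 = (-0.4272, -0.9041)
n_5 = (+0.4426, -0.8967)
  (0,1): δ = 129.44°  ·
  (0,2): δ = 83.99°  ·
  (0,3): δ = 6.47°  ✓
  (0,4): δ = 59.48°  ·
  (0,5): δ = 111.05°  ·
  (1,2): δ = 134.55°  ·
  (1,3): δ = 57.03°  ·
  (1,4): δ = 8.92°  ✓
  (1,5): δ = 60.49°  ·
  (2,3): δ = 102.48°  ·
  (2,4): δ = 36.53°  ·
  (2,5): δ = 15.03°  ✓
  (3,4): δ = 114.05°  ·
  (3,5): δ = 62.48°  ·
  (4,5): δ = 128.44°  ·
antipodal pairs: 3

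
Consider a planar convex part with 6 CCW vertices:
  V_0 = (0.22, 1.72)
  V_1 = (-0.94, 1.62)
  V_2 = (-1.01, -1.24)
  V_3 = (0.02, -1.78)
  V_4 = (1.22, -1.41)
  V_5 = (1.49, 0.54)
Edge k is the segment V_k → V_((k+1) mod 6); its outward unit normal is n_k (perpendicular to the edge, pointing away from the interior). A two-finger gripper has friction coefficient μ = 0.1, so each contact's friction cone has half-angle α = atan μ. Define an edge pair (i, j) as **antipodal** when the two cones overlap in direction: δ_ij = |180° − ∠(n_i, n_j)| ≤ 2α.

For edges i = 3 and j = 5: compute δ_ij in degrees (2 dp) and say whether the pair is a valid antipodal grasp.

δ = 60.03°, invalid

α = atan 0.1 = 5.71°;  2α = 11.42°
edge 3: e_3 = (+1.20, +0.37);  n_3 = (+0.2946, -0.9556)
edge 5: e_5 = (-1.27, +1.18);  n_5 = (+0.6807, +0.7326)
∠(n_3, n_5) = 119.97°
δ = |180° − 119.97°| = 60.03°
60.03° > 2α = 11.42°  →  invalid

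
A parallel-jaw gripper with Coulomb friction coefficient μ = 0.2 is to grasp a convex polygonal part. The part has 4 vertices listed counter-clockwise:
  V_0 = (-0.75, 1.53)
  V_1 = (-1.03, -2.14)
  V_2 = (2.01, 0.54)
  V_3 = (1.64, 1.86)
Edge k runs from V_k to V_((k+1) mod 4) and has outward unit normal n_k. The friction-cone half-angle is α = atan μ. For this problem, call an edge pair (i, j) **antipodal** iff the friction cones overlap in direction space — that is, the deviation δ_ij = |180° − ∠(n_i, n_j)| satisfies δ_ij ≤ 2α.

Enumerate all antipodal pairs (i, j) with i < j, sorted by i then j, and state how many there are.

count = 1; pairs: (0,2)

α = atan 0.2 = 11.31°;  2α = 22.62°
n_0 = (-0.9971, +0.0761)
n_1 = (+0.6613, -0.7501)
n_2 = (+0.9629, +0.2699)
n_3 = (-0.1368, +0.9906)
  (0,1): δ = 44.24°  ·
  (0,2): δ = 20.02°  ✓
  (0,3): δ = 102.22°  ·
  (1,2): δ = 115.74°  ·
  (1,3): δ = 33.54°  ·
  (2,3): δ = 97.80°  ·
antipodal pairs: 1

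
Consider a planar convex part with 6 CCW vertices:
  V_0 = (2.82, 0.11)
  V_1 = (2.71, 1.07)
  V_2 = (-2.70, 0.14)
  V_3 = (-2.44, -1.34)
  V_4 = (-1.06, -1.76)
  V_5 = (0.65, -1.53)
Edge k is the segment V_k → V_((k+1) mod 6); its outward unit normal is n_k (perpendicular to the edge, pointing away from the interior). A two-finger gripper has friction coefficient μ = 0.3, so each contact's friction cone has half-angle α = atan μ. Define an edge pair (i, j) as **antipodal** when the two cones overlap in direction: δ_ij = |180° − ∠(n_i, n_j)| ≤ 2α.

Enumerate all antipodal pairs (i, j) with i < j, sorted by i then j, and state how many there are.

α = atan 0.3 = 16.70°;  2α = 33.40°
n_0 = (+0.9935, +0.1138)
n_1 = (-0.1694, +0.9855)
n_2 = (-0.9849, -0.1730)
n_3 = (-0.2912, -0.9567)
n_4 = (+0.1333, -0.9911)
n_5 = (+0.6029, -0.7978)
  (0,1): δ = 86.78°  ·
  (0,2): δ = 3.43°  ✓
  (0,3): δ = 66.54°  ·
  (0,4): δ = 91.12°  ·
  (0,5): δ = 120.54°  ·
  (1,2): δ = 89.79°  ·
  (1,3): δ = 26.68°  ✓
  (1,4): δ = 2.09°  ✓
  (1,5): δ = 27.33°  ✓
  (2,3): δ = 116.89°  ·
  (2,4): δ = 92.30°  ·
  (2,5): δ = 62.88°  ·
  (3,4): δ = 155.41°  ·
  (3,5): δ = 125.99°  ·
  (4,5): δ = 150.58°  ·
antipodal pairs: 4

count = 4; pairs: (0,2), (1,3), (1,4), (1,5)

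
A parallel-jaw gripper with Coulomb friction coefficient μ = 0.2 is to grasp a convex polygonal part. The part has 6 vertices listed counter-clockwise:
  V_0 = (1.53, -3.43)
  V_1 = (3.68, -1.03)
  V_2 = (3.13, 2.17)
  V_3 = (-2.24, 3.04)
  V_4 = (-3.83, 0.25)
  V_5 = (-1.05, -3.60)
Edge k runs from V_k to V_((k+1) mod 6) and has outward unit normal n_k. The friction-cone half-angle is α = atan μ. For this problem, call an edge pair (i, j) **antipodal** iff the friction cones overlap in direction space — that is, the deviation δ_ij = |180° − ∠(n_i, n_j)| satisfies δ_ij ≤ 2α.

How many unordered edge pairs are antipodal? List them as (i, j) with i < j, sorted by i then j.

α = atan 0.2 = 11.31°;  2α = 22.62°
n_0 = (+0.7448, -0.6672)
n_1 = (+0.9855, +0.1694)
n_2 = (+0.1599, +0.9871)
n_3 = (-0.8688, +0.4951)
n_4 = (-0.8107, -0.5854)
n_5 = (+0.0657, -0.9978)
  (0,1): δ = 128.39°  ·
  (0,2): δ = 57.35°  ·
  (0,3): δ = 12.18°  ✓
  (0,4): δ = 77.69°  ·
  (0,5): δ = 135.62°  ·
  (1,2): δ = 108.96°  ·
  (1,3): δ = 39.43°  ·
  (1,4): δ = 26.08°  ·
  (1,5): δ = 84.02°  ·
  (2,3): δ = 110.48°  ·
  (2,4): δ = 44.97°  ·
  (2,5): δ = 12.97°  ✓
  (3,4): δ = 114.49°  ·
  (3,5): δ = 56.55°  ·
  (4,5): δ = 122.06°  ·
antipodal pairs: 2

count = 2; pairs: (0,3), (2,5)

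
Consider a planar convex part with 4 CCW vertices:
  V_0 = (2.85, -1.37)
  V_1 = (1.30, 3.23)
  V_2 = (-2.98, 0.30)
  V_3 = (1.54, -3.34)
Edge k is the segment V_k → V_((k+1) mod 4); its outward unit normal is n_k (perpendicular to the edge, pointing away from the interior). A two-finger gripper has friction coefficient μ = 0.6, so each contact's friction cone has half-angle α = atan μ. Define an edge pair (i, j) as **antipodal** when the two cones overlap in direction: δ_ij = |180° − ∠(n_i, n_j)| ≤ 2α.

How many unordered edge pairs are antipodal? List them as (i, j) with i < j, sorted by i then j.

α = atan 0.6 = 30.96°;  2α = 61.93°
n_0 = (+0.9476, +0.3193)
n_1 = (-0.5649, +0.8252)
n_2 = (-0.6272, -0.7788)
n_3 = (+0.8327, -0.5537)
  (0,1): δ = 74.23°  ·
  (0,2): δ = 32.53°  ✓
  (0,3): δ = 127.76°  ·
  (1,2): δ = 73.24°  ·
  (1,3): δ = 21.98°  ✓
  (2,3): δ = 84.78°  ·
antipodal pairs: 2

count = 2; pairs: (0,2), (1,3)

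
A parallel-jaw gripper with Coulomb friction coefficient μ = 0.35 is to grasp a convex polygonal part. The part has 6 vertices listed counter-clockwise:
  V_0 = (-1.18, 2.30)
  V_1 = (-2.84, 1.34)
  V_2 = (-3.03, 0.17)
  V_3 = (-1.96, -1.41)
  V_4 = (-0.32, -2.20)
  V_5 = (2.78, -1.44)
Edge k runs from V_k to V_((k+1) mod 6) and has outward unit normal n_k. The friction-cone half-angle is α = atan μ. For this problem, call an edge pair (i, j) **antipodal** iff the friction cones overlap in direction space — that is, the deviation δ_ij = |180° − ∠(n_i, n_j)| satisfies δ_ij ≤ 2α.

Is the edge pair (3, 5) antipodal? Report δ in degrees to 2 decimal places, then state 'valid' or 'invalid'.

α = atan 0.35 = 19.29°;  2α = 38.58°
edge 3: e_3 = (+1.64, -0.79);  n_3 = (-0.4340, -0.9009)
edge 5: e_5 = (-3.96, +3.74);  n_5 = (+0.6866, +0.7270)
∠(n_3, n_5) = 162.36°
δ = |180° − 162.36°| = 17.64°
17.64° ≤ 2α = 38.58°  →  valid

δ = 17.64°, valid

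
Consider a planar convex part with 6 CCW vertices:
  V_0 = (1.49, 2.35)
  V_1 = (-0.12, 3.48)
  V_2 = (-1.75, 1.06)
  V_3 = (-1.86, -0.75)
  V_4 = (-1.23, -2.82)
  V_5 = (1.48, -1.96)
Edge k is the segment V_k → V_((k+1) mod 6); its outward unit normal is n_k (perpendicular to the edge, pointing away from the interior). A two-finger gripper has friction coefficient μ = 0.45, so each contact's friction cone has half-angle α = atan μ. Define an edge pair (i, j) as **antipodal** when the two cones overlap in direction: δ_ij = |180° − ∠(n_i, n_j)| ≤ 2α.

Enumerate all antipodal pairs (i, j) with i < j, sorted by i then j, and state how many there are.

count = 5; pairs: (0,3), (1,4), (1,5), (2,5), (3,5)

α = atan 0.45 = 24.23°;  2α = 48.46°
n_0 = (+0.5745, +0.8185)
n_1 = (-0.8294, +0.5586)
n_2 = (-0.9982, +0.0607)
n_3 = (-0.9567, -0.2912)
n_4 = (+0.3025, -0.9532)
n_5 = (+1.0000, -0.0023)
  (0,1): δ = 88.90°  ·
  (0,2): δ = 58.41°  ·
  (0,3): δ = 38.01°  ✓
  (0,4): δ = 52.67°  ·
  (0,5): δ = 124.93°  ·
  (1,2): δ = 149.52°  ·
  (1,3): δ = 129.11°  ·
  (1,4): δ = 38.43°  ✓
  (1,5): δ = 33.83°  ✓
  (2,3): δ = 159.59°  ·
  (2,4): δ = 68.92°  ·
  (2,5): δ = 3.34°  ✓
  (3,4): δ = 89.32°  ·
  (3,5): δ = 17.06°  ✓
  (4,5): δ = 107.74°  ·
antipodal pairs: 5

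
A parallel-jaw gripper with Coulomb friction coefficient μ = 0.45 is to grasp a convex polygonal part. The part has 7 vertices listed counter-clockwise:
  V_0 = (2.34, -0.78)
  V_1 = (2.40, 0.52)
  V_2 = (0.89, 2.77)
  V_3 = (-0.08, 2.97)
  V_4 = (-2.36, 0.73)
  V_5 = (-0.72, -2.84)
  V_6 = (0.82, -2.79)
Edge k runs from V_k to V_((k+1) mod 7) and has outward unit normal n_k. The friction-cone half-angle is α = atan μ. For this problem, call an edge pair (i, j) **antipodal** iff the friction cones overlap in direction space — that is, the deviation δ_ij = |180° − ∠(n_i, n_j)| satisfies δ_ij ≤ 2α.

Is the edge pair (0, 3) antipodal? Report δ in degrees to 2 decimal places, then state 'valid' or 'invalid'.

α = atan 0.45 = 24.23°;  2α = 48.46°
edge 0: e_0 = (+0.06, +1.30);  n_0 = (+0.9989, -0.0461)
edge 3: e_3 = (-2.28, -2.24);  n_3 = (-0.7008, +0.7133)
∠(n_0, n_3) = 137.14°
δ = |180° − 137.14°| = 42.86°
42.86° ≤ 2α = 48.46°  →  valid

δ = 42.86°, valid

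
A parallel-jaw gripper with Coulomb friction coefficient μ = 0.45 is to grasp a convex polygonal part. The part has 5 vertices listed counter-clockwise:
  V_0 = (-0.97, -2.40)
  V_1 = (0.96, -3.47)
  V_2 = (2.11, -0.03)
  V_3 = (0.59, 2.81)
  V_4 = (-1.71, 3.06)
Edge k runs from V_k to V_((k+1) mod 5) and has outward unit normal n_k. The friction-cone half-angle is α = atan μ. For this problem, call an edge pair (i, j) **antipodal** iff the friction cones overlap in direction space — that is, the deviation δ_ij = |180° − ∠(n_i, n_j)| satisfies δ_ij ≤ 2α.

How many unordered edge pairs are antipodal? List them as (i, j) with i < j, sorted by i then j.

α = atan 0.45 = 24.23°;  2α = 48.46°
n_0 = (-0.4849, -0.8746)
n_1 = (+0.9484, -0.3171)
n_2 = (+0.8817, +0.4719)
n_3 = (+0.1081, +0.9941)
n_4 = (-0.9909, -0.1343)
  (0,1): δ = 79.48°  ·
  (0,2): δ = 32.84°  ✓
  (0,3): δ = 22.80°  ✓
  (0,4): δ = 126.72°  ·
  (1,2): δ = 133.36°  ·
  (1,3): δ = 77.72°  ·
  (1,4): δ = 26.20°  ✓
  (2,3): δ = 124.36°  ·
  (2,4): δ = 20.44°  ✓
  (3,4): δ = 76.08°  ·
antipodal pairs: 4

count = 4; pairs: (0,2), (0,3), (1,4), (2,4)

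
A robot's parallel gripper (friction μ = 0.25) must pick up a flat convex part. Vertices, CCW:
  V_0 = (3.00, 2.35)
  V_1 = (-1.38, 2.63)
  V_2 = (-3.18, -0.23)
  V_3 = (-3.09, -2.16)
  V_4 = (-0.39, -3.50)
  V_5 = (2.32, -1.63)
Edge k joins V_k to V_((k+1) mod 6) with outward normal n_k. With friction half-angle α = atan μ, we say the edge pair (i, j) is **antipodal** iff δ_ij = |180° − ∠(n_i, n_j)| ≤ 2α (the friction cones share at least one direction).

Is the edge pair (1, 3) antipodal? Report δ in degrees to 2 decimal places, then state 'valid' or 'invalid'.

δ = 84.21°, invalid

α = atan 0.25 = 14.04°;  2α = 28.07°
edge 1: e_1 = (-1.80, -2.86);  n_1 = (-0.8463, +0.5327)
edge 3: e_3 = (+2.70, -1.34);  n_3 = (-0.4446, -0.8958)
∠(n_1, n_3) = 95.79°
δ = |180° − 95.79°| = 84.21°
84.21° > 2α = 28.07°  →  invalid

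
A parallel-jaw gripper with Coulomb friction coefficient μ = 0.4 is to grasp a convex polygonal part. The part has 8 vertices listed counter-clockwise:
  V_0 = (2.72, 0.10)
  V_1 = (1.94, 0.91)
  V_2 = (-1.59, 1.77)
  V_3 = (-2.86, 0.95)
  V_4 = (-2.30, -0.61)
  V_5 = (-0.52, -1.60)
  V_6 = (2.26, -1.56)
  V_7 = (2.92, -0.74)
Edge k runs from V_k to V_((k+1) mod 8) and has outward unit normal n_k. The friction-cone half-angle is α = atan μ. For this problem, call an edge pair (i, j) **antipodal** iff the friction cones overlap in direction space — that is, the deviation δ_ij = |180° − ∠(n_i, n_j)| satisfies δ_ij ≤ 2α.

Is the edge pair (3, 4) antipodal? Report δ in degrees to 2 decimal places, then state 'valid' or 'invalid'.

α = atan 0.4 = 21.80°;  2α = 43.60°
edge 3: e_3 = (+0.56, -1.56);  n_3 = (-0.9412, -0.3379)
edge 4: e_4 = (+1.78, -0.99);  n_4 = (-0.4861, -0.8739)
∠(n_3, n_4) = 41.17°
δ = |180° − 41.17°| = 138.83°
138.83° > 2α = 43.60°  →  invalid

δ = 138.83°, invalid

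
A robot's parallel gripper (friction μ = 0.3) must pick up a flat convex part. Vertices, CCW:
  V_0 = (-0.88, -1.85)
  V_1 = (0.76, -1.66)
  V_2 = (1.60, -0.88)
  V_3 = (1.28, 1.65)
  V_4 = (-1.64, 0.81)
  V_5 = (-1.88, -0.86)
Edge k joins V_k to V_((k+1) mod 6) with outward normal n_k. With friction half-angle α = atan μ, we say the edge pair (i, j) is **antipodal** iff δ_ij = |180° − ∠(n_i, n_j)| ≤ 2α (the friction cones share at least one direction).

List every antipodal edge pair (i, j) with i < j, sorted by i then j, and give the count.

count = 3; pairs: (0,3), (1,3), (2,4)

α = atan 0.3 = 16.70°;  2α = 33.40°
n_0 = (+0.1151, -0.9934)
n_1 = (+0.6805, -0.7328)
n_2 = (+0.9921, +0.1255)
n_3 = (-0.2765, +0.9610)
n_4 = (-0.9898, +0.1423)
n_5 = (-0.7035, -0.7107)
  (0,1): δ = 143.73°  ·
  (0,2): δ = 89.40°  ·
  (0,3): δ = 9.44°  ✓
  (0,4): δ = 75.21°  ·
  (0,5): δ = 128.68°  ·
  (1,2): δ = 125.67°  ·
  (1,3): δ = 26.83°  ✓
  (1,4): δ = 38.94°  ·
  (1,5): δ = 92.41°  ·
  (2,3): δ = 81.16°  ·
  (2,4): δ = 15.39°  ✓
  (2,5): δ = 38.08°  ·
  (3,4): δ = 114.23°  ·
  (3,5): δ = 60.76°  ·
  (4,5): δ = 126.53°  ·
antipodal pairs: 3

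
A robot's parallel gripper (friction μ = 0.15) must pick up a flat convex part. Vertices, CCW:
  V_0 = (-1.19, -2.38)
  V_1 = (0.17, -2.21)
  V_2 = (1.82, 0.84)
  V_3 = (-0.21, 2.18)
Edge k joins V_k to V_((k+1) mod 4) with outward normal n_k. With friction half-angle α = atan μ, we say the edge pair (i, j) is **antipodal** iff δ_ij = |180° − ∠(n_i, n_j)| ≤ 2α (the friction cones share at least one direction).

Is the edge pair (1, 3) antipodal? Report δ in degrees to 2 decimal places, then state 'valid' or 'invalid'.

α = atan 0.15 = 8.53°;  2α = 17.06°
edge 1: e_1 = (+1.65, +3.05);  n_1 = (+0.8795, -0.4758)
edge 3: e_3 = (-0.98, -4.56);  n_3 = (-0.9777, +0.2101)
∠(n_1, n_3) = 163.72°
δ = |180° − 163.72°| = 16.28°
16.28° ≤ 2α = 17.06°  →  valid

δ = 16.28°, valid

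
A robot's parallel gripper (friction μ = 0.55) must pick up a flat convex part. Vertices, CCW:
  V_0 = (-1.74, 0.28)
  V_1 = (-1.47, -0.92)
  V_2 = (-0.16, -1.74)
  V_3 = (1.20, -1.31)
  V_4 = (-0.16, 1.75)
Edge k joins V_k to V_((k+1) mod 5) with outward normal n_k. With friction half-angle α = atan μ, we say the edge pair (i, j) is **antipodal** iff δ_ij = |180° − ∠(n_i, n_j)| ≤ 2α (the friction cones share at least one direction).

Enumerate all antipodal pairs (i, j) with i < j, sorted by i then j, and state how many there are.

α = atan 0.55 = 28.81°;  2α = 57.62°
n_0 = (-0.9756, -0.2195)
n_1 = (-0.5306, -0.8476)
n_2 = (+0.3015, -0.9535)
n_3 = (+0.9138, +0.4061)
n_4 = (-0.6812, +0.7321)
  (0,1): δ = 134.73°  ·
  (0,2): δ = 85.13°  ·
  (0,3): δ = 11.28°  ✓
  (0,4): δ = 120.25°  ·
  (1,2): δ = 130.41°  ·
  (1,3): δ = 33.99°  ✓
  (1,4): δ = 74.98°  ·
  (2,3): δ = 83.58°  ·
  (2,4): δ = 25.39°  ✓
  (3,4): δ = 71.03°  ·
antipodal pairs: 3

count = 3; pairs: (0,3), (1,3), (2,4)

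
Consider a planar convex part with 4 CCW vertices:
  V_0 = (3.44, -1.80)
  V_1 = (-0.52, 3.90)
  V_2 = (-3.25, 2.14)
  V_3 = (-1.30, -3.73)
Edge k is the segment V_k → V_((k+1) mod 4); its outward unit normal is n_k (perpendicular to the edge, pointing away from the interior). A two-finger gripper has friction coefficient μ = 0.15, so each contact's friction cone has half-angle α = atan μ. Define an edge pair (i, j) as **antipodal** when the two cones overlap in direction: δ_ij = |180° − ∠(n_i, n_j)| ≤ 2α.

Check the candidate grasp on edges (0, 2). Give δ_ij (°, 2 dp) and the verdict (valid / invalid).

δ = 16.41°, valid

α = atan 0.15 = 8.53°;  2α = 17.06°
edge 0: e_0 = (-3.96, +5.70);  n_0 = (+0.8213, +0.5706)
edge 2: e_2 = (+1.95, -5.87);  n_2 = (-0.9490, -0.3153)
∠(n_0, n_2) = 163.59°
δ = |180° − 163.59°| = 16.41°
16.41° ≤ 2α = 17.06°  →  valid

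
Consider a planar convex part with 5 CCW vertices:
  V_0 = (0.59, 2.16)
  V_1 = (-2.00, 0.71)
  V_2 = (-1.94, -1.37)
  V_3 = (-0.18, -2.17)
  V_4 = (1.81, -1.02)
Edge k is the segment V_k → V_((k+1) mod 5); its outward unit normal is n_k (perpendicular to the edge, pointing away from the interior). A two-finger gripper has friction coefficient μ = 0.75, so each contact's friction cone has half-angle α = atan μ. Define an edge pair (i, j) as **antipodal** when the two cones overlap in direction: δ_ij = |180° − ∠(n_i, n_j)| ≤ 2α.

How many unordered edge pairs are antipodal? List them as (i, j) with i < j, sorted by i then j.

count = 5; pairs: (0,2), (0,3), (1,3), (1,4), (2,4)

α = atan 0.75 = 36.87°;  2α = 73.74°
n_0 = (-0.4885, +0.8726)
n_1 = (-0.9996, -0.0288)
n_2 = (-0.4138, -0.9104)
n_3 = (+0.5004, -0.8658)
n_4 = (+0.9336, +0.3582)
  (0,1): δ = 117.59°  ·
  (0,2): δ = 53.69°  ✓
  (0,3): δ = 0.78°  ✓
  (0,4): δ = 81.75°  ·
  (1,2): δ = 116.10°  ·
  (1,3): δ = 61.63°  ✓
  (1,4): δ = 19.34°  ✓
  (2,3): δ = 125.53°  ·
  (2,4): δ = 44.57°  ✓
  (3,4): δ = 99.03°  ·
antipodal pairs: 5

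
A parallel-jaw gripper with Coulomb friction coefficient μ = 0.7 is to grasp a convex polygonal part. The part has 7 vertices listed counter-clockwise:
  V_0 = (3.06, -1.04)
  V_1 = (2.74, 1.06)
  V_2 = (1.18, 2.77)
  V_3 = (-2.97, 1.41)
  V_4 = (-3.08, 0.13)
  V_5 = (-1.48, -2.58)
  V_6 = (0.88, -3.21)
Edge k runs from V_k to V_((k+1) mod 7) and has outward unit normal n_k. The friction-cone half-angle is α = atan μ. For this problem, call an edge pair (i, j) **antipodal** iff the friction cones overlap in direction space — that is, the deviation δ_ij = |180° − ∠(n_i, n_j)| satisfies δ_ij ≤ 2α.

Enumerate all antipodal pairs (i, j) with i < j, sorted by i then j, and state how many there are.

count = 9; pairs: (0,3), (0,4), (0,5), (1,3), (1,4), (1,5), (2,5), (2,6), (3,6)

α = atan 0.7 = 34.99°;  2α = 69.98°
n_0 = (+0.9886, +0.1506)
n_1 = (+0.7388, +0.6740)
n_2 = (-0.3114, +0.9503)
n_3 = (-0.9963, +0.0856)
n_4 = (-0.8611, -0.5084)
n_5 = (-0.2579, -0.9662)
n_6 = (+0.7055, -0.7087)
  (0,1): δ = 146.29°  ·
  (0,2): δ = 80.52°  ·
  (0,3): δ = 13.58°  ✓
  (0,4): δ = 21.89°  ✓
  (0,5): δ = 66.39°  ✓
  (0,6): δ = 126.20°  ·
  (1,2): δ = 114.23°  ·
  (1,3): δ = 47.29°  ✓
  (1,4): δ = 11.82°  ✓
  (1,5): δ = 32.68°  ✓
  (1,6): δ = 92.49°  ·
  (2,3): δ = 113.06°  ·
  (2,4): δ = 77.59°  ·
  (2,5): δ = 33.09°  ✓
  (2,6): δ = 26.72°  ✓
  (3,4): δ = 144.53°  ·
  (3,5): δ = 100.03°  ·
  (3,6): δ = 40.22°  ✓
  (4,5): δ = 135.50°  ·
  (4,6): δ = 75.69°  ·
  (5,6): δ = 120.19°  ·
antipodal pairs: 9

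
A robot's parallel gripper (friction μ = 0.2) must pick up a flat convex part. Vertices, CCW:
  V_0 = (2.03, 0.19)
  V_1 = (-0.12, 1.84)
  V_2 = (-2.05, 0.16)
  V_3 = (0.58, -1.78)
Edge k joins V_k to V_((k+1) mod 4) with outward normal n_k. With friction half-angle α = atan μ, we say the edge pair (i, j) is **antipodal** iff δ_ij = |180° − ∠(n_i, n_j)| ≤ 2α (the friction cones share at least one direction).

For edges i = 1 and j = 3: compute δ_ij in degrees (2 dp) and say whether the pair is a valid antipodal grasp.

α = atan 0.2 = 11.31°;  2α = 22.62°
edge 1: e_1 = (-1.93, -1.68);  n_1 = (-0.6566, +0.7543)
edge 3: e_3 = (+1.45, +1.97);  n_3 = (+0.8054, -0.5928)
∠(n_1, n_3) = 167.39°
δ = |180° − 167.39°| = 12.61°
12.61° ≤ 2α = 22.62°  →  valid

δ = 12.61°, valid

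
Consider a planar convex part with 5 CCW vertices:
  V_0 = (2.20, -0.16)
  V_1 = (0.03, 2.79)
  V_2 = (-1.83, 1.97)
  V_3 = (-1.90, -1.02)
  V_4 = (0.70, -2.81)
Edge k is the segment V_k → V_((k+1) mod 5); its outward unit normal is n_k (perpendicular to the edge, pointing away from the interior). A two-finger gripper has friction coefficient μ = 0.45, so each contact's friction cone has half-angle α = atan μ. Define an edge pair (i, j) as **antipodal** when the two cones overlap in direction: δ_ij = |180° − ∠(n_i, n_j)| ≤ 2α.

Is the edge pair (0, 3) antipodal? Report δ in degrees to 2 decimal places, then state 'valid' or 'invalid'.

δ = 19.12°, valid

α = atan 0.45 = 24.23°;  2α = 48.46°
edge 0: e_0 = (-2.17, +2.95);  n_0 = (+0.8055, +0.5925)
edge 3: e_3 = (+2.60, -1.79);  n_3 = (-0.5671, -0.8237)
∠(n_0, n_3) = 160.88°
δ = |180° − 160.88°| = 19.12°
19.12° ≤ 2α = 48.46°  →  valid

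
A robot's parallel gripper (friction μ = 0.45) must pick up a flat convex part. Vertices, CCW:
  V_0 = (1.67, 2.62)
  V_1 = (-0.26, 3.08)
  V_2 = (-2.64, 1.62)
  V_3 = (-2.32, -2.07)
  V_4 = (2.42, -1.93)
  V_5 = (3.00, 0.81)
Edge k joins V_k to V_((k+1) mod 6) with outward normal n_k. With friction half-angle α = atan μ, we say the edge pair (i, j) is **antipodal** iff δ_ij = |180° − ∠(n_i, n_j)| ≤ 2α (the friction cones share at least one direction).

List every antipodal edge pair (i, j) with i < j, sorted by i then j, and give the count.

α = atan 0.45 = 24.23°;  2α = 48.46°
n_0 = (+0.2318, +0.9728)
n_1 = (-0.5229, +0.8524)
n_2 = (-0.9963, -0.0864)
n_3 = (+0.0295, -0.9996)
n_4 = (+0.9783, -0.2071)
n_5 = (+0.8058, +0.5921)
  (0,1): δ = 135.07°  ·
  (0,2): δ = 71.64°  ·
  (0,3): δ = 15.10°  ✓
  (0,4): δ = 91.45°  ·
  (0,5): δ = 139.71°  ·
  (1,2): δ = 116.57°  ·
  (1,3): δ = 29.84°  ✓
  (1,4): δ = 46.52°  ✓
  (1,5): δ = 94.78°  ·
  (2,3): δ = 93.26°  ·
  (2,4): δ = 16.91°  ✓
  (2,5): δ = 31.35°  ✓
  (3,4): δ = 103.64°  ·
  (3,5): δ = 55.38°  ·
  (4,5): δ = 131.74°  ·
antipodal pairs: 5

count = 5; pairs: (0,3), (1,3), (1,4), (2,4), (2,5)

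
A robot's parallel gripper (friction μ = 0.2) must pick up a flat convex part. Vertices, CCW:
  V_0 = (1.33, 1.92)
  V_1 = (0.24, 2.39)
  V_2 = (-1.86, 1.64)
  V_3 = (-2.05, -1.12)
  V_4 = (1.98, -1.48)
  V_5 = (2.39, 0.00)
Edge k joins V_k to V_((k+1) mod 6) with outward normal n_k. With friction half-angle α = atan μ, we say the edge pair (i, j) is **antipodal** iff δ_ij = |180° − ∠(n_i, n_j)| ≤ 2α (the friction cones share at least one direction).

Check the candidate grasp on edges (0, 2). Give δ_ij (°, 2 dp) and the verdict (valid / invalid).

δ = 70.61°, invalid

α = atan 0.2 = 11.31°;  2α = 22.62°
edge 0: e_0 = (-1.09, +0.47);  n_0 = (+0.3960, +0.9183)
edge 2: e_2 = (-0.19, -2.76);  n_2 = (-0.9976, +0.0687)
∠(n_0, n_2) = 109.39°
δ = |180° − 109.39°| = 70.61°
70.61° > 2α = 22.62°  →  invalid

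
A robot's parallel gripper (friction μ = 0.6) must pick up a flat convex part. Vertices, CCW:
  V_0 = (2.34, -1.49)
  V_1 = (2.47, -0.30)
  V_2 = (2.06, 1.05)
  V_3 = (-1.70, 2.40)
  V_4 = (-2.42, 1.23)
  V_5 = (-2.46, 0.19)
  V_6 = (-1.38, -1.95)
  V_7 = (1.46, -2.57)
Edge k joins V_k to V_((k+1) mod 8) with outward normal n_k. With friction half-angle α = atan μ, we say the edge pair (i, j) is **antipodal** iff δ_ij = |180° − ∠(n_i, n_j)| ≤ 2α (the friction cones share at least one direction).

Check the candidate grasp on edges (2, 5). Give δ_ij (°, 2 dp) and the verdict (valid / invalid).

α = atan 0.6 = 30.96°;  2α = 61.93°
edge 2: e_2 = (-3.76, +1.35);  n_2 = (+0.3379, +0.9412)
edge 5: e_5 = (+1.08, -2.14);  n_5 = (-0.8928, -0.4505)
∠(n_2, n_5) = 136.53°
δ = |180° − 136.53°| = 43.47°
43.47° ≤ 2α = 61.93°  →  valid

δ = 43.47°, valid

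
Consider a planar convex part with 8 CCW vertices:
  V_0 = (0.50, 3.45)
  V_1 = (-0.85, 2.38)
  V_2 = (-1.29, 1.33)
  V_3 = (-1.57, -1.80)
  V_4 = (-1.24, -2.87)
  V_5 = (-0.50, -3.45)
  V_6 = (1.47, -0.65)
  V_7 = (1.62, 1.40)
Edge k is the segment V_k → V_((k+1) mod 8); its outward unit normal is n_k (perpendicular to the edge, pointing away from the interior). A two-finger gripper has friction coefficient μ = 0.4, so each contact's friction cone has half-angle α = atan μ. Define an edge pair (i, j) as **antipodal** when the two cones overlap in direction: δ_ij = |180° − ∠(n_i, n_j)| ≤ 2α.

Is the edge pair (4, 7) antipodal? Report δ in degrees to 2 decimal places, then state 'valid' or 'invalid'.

α = atan 0.4 = 21.80°;  2α = 43.60°
edge 4: e_4 = (+0.74, -0.58);  n_4 = (-0.6169, -0.7871)
edge 7: e_7 = (-1.12, +2.05);  n_7 = (+0.8776, +0.4795)
∠(n_4, n_7) = 156.74°
δ = |180° − 156.74°| = 23.26°
23.26° ≤ 2α = 43.60°  →  valid

δ = 23.26°, valid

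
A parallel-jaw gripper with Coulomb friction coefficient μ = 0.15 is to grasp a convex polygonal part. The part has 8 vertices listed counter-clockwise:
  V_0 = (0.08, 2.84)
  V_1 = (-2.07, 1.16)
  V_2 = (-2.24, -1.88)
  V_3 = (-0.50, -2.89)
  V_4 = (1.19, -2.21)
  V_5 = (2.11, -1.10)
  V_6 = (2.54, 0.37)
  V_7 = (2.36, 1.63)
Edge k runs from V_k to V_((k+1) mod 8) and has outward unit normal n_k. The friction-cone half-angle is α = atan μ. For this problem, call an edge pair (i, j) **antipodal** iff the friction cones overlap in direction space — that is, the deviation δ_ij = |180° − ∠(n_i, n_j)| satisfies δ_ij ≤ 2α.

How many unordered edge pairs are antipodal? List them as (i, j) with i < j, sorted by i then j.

α = atan 0.15 = 8.53°;  2α = 17.06°
n_0 = (-0.6157, +0.7880)
n_1 = (-0.9984, +0.0558)
n_2 = (-0.5020, -0.8649)
n_3 = (+0.3733, -0.9277)
n_4 = (+0.7699, -0.6381)
n_5 = (+0.9598, -0.2808)
n_6 = (+0.9899, +0.1414)
n_7 = (+0.4688, +0.8833)
  (0,1): δ = 131.20°  ·
  (0,2): δ = 68.14°  ·
  (0,3): δ = 16.09°  ✓
  (0,4): δ = 12.34°  ✓
  (0,5): δ = 35.69°  ·
  (0,6): δ = 60.13°  ·
  (0,7): δ = 114.04°  ·
  (1,2): δ = 116.93°  ·
  (1,3): δ = 64.88°  ·
  (1,4): δ = 36.45°  ·
  (1,5): δ = 13.10°  ✓
  (1,6): δ = 11.33°  ✓
  (1,7): δ = 65.25°  ·
  (2,3): δ = 127.95°  ·
  (2,4): δ = 99.52°  ·
  (2,5): δ = 76.17°  ·
  (2,6): δ = 51.74°  ·
  (2,7): δ = 2.18°  ✓
  (3,4): δ = 151.57°  ·
  (3,5): δ = 128.22°  ·
  (3,6): δ = 103.79°  ·
  (3,7): δ = 49.87°  ·
  (4,5): δ = 156.65°  ·
  (4,6): δ = 132.22°  ·
  (4,7): δ = 78.30°  ·
  (5,6): δ = 155.56°  ·
  (5,7): δ = 101.65°  ·
  (6,7): δ = 126.09°  ·
antipodal pairs: 5

count = 5; pairs: (0,3), (0,4), (1,5), (1,6), (2,7)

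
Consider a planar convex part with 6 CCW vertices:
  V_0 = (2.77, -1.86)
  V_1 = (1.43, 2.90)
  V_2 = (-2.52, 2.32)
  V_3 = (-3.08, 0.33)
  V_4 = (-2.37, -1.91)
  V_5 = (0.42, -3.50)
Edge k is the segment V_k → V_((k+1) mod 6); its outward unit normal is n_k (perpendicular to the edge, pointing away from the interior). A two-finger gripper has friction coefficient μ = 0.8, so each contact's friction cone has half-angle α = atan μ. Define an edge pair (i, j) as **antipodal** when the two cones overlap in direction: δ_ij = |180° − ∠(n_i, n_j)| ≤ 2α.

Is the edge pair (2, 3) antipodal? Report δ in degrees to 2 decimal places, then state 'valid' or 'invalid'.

δ = 146.70°, invalid

α = atan 0.8 = 38.66°;  2α = 77.32°
edge 2: e_2 = (-0.56, -1.99);  n_2 = (-0.9626, +0.2709)
edge 3: e_3 = (+0.71, -2.24);  n_3 = (-0.9533, -0.3021)
∠(n_2, n_3) = 33.30°
δ = |180° − 33.30°| = 146.70°
146.70° > 2α = 77.32°  →  invalid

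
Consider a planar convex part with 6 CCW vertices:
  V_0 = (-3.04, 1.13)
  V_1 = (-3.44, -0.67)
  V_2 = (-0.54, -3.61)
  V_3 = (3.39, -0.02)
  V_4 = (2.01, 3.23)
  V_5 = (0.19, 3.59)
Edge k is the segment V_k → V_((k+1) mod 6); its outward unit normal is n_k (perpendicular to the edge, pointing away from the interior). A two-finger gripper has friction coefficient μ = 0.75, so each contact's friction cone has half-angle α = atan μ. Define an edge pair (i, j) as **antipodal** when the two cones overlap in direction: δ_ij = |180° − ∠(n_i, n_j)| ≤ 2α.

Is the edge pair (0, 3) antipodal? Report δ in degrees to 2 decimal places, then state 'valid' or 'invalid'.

δ = 35.54°, valid

α = atan 0.75 = 36.87°;  2α = 73.74°
edge 0: e_0 = (-0.40, -1.80);  n_0 = (-0.9762, +0.2169)
edge 3: e_3 = (-1.38, +3.25);  n_3 = (+0.9205, +0.3908)
∠(n_0, n_3) = 144.46°
δ = |180° − 144.46°| = 35.54°
35.54° ≤ 2α = 73.74°  →  valid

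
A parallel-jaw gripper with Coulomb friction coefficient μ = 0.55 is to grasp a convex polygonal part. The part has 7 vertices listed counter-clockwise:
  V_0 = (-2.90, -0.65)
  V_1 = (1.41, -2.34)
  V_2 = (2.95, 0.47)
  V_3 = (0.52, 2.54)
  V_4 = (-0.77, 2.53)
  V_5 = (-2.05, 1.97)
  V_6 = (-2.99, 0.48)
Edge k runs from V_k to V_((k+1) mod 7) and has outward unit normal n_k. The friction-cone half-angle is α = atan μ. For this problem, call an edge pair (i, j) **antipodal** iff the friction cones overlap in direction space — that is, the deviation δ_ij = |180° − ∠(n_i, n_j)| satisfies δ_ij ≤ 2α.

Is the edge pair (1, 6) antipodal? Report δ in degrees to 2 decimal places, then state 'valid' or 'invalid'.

α = atan 0.55 = 28.81°;  2α = 57.62°
edge 1: e_1 = (+1.54, +2.81);  n_1 = (+0.8769, -0.4806)
edge 6: e_6 = (+0.09, -1.13);  n_6 = (-0.9968, -0.0794)
∠(n_1, n_6) = 146.72°
δ = |180° − 146.72°| = 33.28°
33.28° ≤ 2α = 57.62°  →  valid

δ = 33.28°, valid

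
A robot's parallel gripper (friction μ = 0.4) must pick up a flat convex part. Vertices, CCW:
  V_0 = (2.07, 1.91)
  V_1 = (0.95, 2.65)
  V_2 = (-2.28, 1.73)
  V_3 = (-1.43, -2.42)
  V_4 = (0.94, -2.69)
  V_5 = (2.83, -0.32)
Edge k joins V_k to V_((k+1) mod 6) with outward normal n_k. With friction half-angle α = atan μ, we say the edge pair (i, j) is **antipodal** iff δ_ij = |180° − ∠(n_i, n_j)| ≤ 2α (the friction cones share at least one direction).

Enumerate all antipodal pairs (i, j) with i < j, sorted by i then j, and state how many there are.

α = atan 0.4 = 21.80°;  2α = 43.60°
n_0 = (+0.5513, +0.8343)
n_1 = (-0.2739, +0.9617)
n_2 = (-0.9797, -0.2007)
n_3 = (-0.1132, -0.9936)
n_4 = (+0.7818, -0.6235)
n_5 = (+0.9465, +0.3226)
  (0,1): δ = 130.65°  ·
  (0,2): δ = 44.97°  ·
  (0,3): δ = 26.95°  ✓
  (0,4): δ = 84.88°  ·
  (0,5): δ = 142.27°  ·
  (1,2): δ = 94.32°  ·
  (1,3): δ = 22.40°  ✓
  (1,4): δ = 35.53°  ✓
  (1,5): δ = 92.92°  ·
  (2,3): δ = 108.07°  ·
  (2,4): δ = 50.15°  ·
  (2,5): δ = 7.24°  ✓
  (3,4): δ = 122.07°  ·
  (3,5): δ = 64.68°  ·
  (4,5): δ = 122.61°  ·
antipodal pairs: 4

count = 4; pairs: (0,3), (1,3), (1,4), (2,5)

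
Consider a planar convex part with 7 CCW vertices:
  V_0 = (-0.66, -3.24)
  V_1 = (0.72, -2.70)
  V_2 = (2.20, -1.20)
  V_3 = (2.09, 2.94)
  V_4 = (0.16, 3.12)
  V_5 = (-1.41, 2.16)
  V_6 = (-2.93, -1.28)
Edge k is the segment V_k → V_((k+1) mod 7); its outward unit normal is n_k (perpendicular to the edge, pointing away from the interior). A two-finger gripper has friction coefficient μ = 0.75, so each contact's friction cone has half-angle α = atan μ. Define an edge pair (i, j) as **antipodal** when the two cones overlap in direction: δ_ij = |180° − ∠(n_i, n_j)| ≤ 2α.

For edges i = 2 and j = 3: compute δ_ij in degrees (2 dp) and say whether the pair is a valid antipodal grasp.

α = atan 0.75 = 36.87°;  2α = 73.74°
edge 2: e_2 = (-0.11, +4.14);  n_2 = (+0.9996, +0.0266)
edge 3: e_3 = (-1.93, +0.18);  n_3 = (+0.0929, +0.9957)
∠(n_2, n_3) = 83.15°
δ = |180° − 83.15°| = 96.85°
96.85° > 2α = 73.74°  →  invalid

δ = 96.85°, invalid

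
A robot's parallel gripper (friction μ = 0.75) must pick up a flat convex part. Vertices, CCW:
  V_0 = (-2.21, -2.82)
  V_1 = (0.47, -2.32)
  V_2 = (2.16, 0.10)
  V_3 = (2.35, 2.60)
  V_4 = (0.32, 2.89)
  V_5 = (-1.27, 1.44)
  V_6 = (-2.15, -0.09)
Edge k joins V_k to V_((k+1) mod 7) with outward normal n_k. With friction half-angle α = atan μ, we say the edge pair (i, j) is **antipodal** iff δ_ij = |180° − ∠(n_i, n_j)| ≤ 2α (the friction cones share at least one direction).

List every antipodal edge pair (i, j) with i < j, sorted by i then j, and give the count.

α = atan 0.75 = 36.87°;  2α = 73.74°
n_0 = (+0.1834, -0.9830)
n_1 = (+0.8199, -0.5726)
n_2 = (+0.9971, -0.0758)
n_3 = (+0.1414, +0.9899)
n_4 = (-0.6738, +0.7389)
n_5 = (-0.8668, +0.4986)
n_6 = (-0.9998, +0.0220)
  (0,1): δ = 135.50°  ·
  (0,2): δ = 104.91°  ·
  (0,3): δ = 18.70°  ✓
  (0,4): δ = 31.80°  ✓
  (0,5): δ = 49.53°  ✓
  (0,6): δ = 78.17°  ·
  (1,2): δ = 149.42°  ·
  (1,3): δ = 63.20°  ✓
  (1,4): δ = 12.71°  ✓
  (1,5): δ = 5.02°  ✓
  (1,6): δ = 33.67°  ✓
  (2,3): δ = 93.78°  ·
  (2,4): δ = 43.29°  ✓
  (2,5): δ = 25.56°  ✓
  (2,6): δ = 3.09°  ✓
  (3,4): δ = 129.51°  ·
  (3,5): δ = 111.78°  ·
  (3,6): δ = 83.13°  ·
  (4,5): δ = 162.27°  ·
  (4,6): δ = 133.62°  ·
  (5,6): δ = 151.35°  ·
antipodal pairs: 10

count = 10; pairs: (0,3), (0,4), (0,5), (1,3), (1,4), (1,5), (1,6), (2,4), (2,5), (2,6)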